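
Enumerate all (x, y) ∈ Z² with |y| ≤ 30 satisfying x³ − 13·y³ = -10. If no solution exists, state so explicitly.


The equation is x³ - 13y³ = -10. For fixed y, x³ = 13·y³ − 10, so a solution requires the RHS to be a perfect cube.
Strategy: iterate y from -30 to 30, compute RHS = 13·y³ − 10, and check whether it is a (positive or negative) perfect cube.
Check small values of y:
  y = 0: RHS = -10 is not a perfect cube.
  y = 1: RHS = 3 is not a perfect cube.
  y = -1: RHS = -23 is not a perfect cube.
  y = 2: RHS = 94 is not a perfect cube.
  y = -2: RHS = -114 is not a perfect cube.
  y = 3: RHS = 341 is not a perfect cube.
  y = -3: RHS = -361 is not a perfect cube.
Continuing the search up to |y| = 30 finds no solutions either.
No (x, y) in the scanned range satisfies the equation.

No integer solutions with |y| ≤ 30.


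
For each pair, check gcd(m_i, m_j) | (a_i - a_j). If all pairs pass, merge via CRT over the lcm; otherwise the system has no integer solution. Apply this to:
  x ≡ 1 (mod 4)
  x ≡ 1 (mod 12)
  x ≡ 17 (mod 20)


Moduli 4, 12, 20 are not pairwise coprime, so CRT works modulo lcm(m_i) when all pairwise compatibility conditions hold.
Pairwise compatibility: gcd(m_i, m_j) must divide a_i - a_j for every pair.
Merge one congruence at a time:
  Start: x ≡ 1 (mod 4).
  Combine with x ≡ 1 (mod 12): gcd(4, 12) = 4; 1 - 1 = 0, which IS divisible by 4, so compatible.
    Write x = 1 + 4·t and substitute into x ≡ 1 (mod 12): 4·t ≡ 1 − 1 = 0 (mod 12).
    Divide the congruence (and modulus) by g = 4: 1·t ≡ 0 (mod 3).
    So t ≡ 0 (mod 3).
    Then x = 1 + 4·0 = 1, valid modulo lcm(4, 12) = 12: x ≡ 1 (mod 12).
  Combine with x ≡ 17 (mod 20): gcd(12, 20) = 4; 17 - 1 = 16, which IS divisible by 4, so compatible.
    Write x = 1 + 12·t and substitute into x ≡ 17 (mod 20): 12·t ≡ 17 − 1 = 16 (mod 20).
    Divide the congruence (and modulus) by g = 4: 3·t ≡ 4 (mod 5).
    The inverse of 3 mod 5 is 2 (since 3·2 = 6 = 1·5 + 1), so t ≡ 2·4 = 8 ≡ 3 (mod 5).
    Then x = 1 + 12·3 = 37, valid modulo lcm(12, 20) = 60: x ≡ 37 (mod 60).
Verify: 37 mod 4 = 1, 37 mod 12 = 1, 37 mod 20 = 17.

x ≡ 37 (mod 60).


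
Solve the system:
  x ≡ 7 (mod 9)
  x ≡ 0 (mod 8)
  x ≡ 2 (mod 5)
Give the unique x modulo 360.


Moduli 9, 8, 5 are pairwise coprime; by CRT there is a unique solution modulo M = 9 · 8 · 5 = 360.
Solve pairwise, accumulating the modulus:
  Start with x ≡ 7 (mod 9).
  Combine with x ≡ 0 (mod 8): since gcd(9, 8) = 1, we get a unique residue mod 72.
    Write x = 7 + 9·t and substitute into x ≡ 0 (mod 8): 9·t ≡ 0 − 7 = -7 (mod 8).
    Reduce coefficients mod 8: 1·t ≡ 1 (mod 8).
    So t ≡ 1 (mod 8).
    Then x = 7 + 9·1 = 16, valid modulo lcm(9, 8) = 72: x ≡ 16 (mod 72).
  Combine with x ≡ 2 (mod 5): since gcd(72, 5) = 1, we get a unique residue mod 360.
    Write x = 16 + 72·t and substitute into x ≡ 2 (mod 5): 72·t ≡ 2 − 16 = -14 (mod 5).
    Reduce coefficients mod 5: 2·t ≡ 1 (mod 5).
    The inverse of 2 mod 5 is 3 (since 2·3 = 6 = 1·5 + 1), so t ≡ 3·1 = 3 ≡ 3 (mod 5).
    Then x = 16 + 72·3 = 232, valid modulo lcm(72, 5) = 360: x ≡ 232 (mod 360).
Verify: 232 mod 9 = 7 ✓, 232 mod 8 = 0 ✓, 232 mod 5 = 2 ✓.

x ≡ 232 (mod 360).


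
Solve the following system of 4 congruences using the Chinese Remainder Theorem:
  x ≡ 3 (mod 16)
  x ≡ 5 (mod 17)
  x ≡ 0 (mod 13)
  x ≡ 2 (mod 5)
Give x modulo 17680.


Product of moduli M = 16 · 17 · 13 · 5 = 17680.
Merge one congruence at a time:
  Start: x ≡ 3 (mod 16).
  Combine with x ≡ 5 (mod 17); new modulus lcm = 272.
    Write x = 3 + 16·t and substitute into x ≡ 5 (mod 17): 16·t ≡ 5 − 3 = 2 (mod 17).
    The inverse of 16 mod 17 is 16 (since 16·16 = 256 = 15·17 + 1), so t ≡ 16·2 = 32 ≡ 15 (mod 17).
    Then x = 3 + 16·15 = 243, valid modulo lcm(16, 17) = 272: x ≡ 243 (mod 272).
  Combine with x ≡ 0 (mod 13); new modulus lcm = 3536.
    Write x = 243 + 272·t and substitute into x ≡ 0 (mod 13): 272·t ≡ 0 − 243 = -243 (mod 13).
    Reduce coefficients mod 13: 12·t ≡ 4 (mod 13).
    The inverse of 12 mod 13 is 12 (since 12·12 = 144 = 11·13 + 1), so t ≡ 12·4 = 48 ≡ 9 (mod 13).
    Then x = 243 + 272·9 = 2691, valid modulo lcm(272, 13) = 3536: x ≡ 2691 (mod 3536).
  Combine with x ≡ 2 (mod 5); new modulus lcm = 17680.
    Write x = 2691 + 3536·t and substitute into x ≡ 2 (mod 5): 3536·t ≡ 2 − 2691 = -2689 (mod 5).
    Reduce coefficients mod 5: 1·t ≡ 1 (mod 5).
    So t ≡ 1 (mod 5).
    Then x = 2691 + 3536·1 = 6227, valid modulo lcm(3536, 5) = 17680: x ≡ 6227 (mod 17680).
Verify against each original: 6227 mod 16 = 3, 6227 mod 17 = 5, 6227 mod 13 = 0, 6227 mod 5 = 2.

x ≡ 6227 (mod 17680).


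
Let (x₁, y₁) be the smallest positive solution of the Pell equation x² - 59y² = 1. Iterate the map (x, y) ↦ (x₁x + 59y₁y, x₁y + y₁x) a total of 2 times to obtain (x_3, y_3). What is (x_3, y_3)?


Step 1: Find the fundamental solution (x₁, y₁) of x² - 59y² = 1.
  Expand √59 as a continued fraction. a₀ = ⌊√59⌋ = 7; iterate m_{k+1} = d_k·a_k − m_k, d_{k+1} = (59 − m_{k+1}²)/d_k, a_{k+1} = ⌊(a₀ + m_{k+1})/d_{k+1}⌋ (starting m₀ = 0, d₀ = 1), with convergents p_k = a_k·p_{k-1} + p_{k-2}, q_k = a_k·q_{k-1} + q_{k-2} (p₋₁ = 1, q₋₁ = 0):
  k = 0: a₀ = 7; p₀/q₀ = 7/1; p₀² − 59·q₀² = 49 − 59 = -10.
  k = 1: m = 7, d = 10, a = ⌊(7 + 7)/10⌋ = 1; p/q = (1·7 + 1)/(1·1 + 0) = 8/1; p² − 59·q² = 64 − 59 = 5.
  k = 2: m = 3, d = 5, a = ⌊(7 + 3)/5⌋ = 2; p/q = (2·8 + 7)/(2·1 + 1) = 23/3; p² − 59·q² = 529 − 531 = -2.
  k = 3: m = 7, d = 2, a = ⌊(7 + 7)/2⌋ = 7; p/q = (7·23 + 8)/(7·3 + 1) = 169/22; p² − 59·q² = 28561 − 28556 = 5.
  k = 4: m = 7, d = 5, a = ⌊(7 + 7)/5⌋ = 2; p/q = (2·169 + 23)/(2·22 + 3) = 361/47; p² − 59·q² = 130321 − 130331 = -10.
  k = 5: m = 3, d = 10, a = ⌊(7 + 3)/10⌋ = 1; p/q = (1·361 + 169)/(1·47 + 22) = 530/69; p² − 59·q² = 280900 − 280899 = 1.
  The first convergent with p² − 59·q² = 1 gives the fundamental solution (x₁, y₁) = (530, 69).
Step 2: Apply the recurrence (x_{n+1}, y_{n+1}) = (x₁x_n + 59y₁y_n, x₁y_n + y₁x_n) repeatedly.
  From (x_1, y_1) = (530, 69): x_2 = 530·530 + 59·69·69 = 561799; y_2 = 530·69 + 69·530 = 73140.
  From (x_2, y_2) = (561799, 73140): x_3 = 530·561799 + 59·69·73140 = 595506410; y_3 = 530·73140 + 69·561799 = 77528331.
Step 3: Verify x_3² - 59·y_3² = 354627884351088100 - 354627884351088099 = 1 (should be 1). ✓

(x_1, y_1) = (530, 69); (x_3, y_3) = (595506410, 77528331).


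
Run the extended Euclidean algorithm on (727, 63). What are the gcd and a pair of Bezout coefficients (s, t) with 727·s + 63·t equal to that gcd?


Euclidean algorithm on (727, 63) — divide until remainder is 0:
  727 = 11 · 63 + 34
  63 = 1 · 34 + 29
  34 = 1 · 29 + 5
  29 = 5 · 5 + 4
  5 = 1 · 4 + 1
  4 = 4 · 1 + 0
gcd(727, 63) = 1.
Track Bezout coefficients alongside the remainders: start with r₀ = 727 = a·1 + b·0 (s = 1, t = 0) and r₁ = 63 = a·0 + b·1 (s = 0, t = 1); each new remainder r_{k+1} = r_{k-1} − q_k·r_k inherits s_{k+1} = s_{k-1} − q_k·s_k, t_{k+1} = t_{k-1} − q_k·t_k, so r_k = a·s_k + b·t_k at every step:
  q = 11: r = 34, s = 1 − 11·0 = 1, t = 0 − 11·1 = -11  (check: 727·1 + 63·(-11) = 34)
  q = 1: r = 29, s = 0 − 1·1 = -1, t = 1 − 1·(-11) = 12  (check: 727·(-1) + 63·12 = 29)
  q = 1: r = 5, s = 1 − 1·(-1) = 2, t = -11 − 1·12 = -23  (check: 727·2 + 63·(-23) = 5)
  q = 5: r = 4, s = -1 − 5·2 = -11, t = 12 − 5·(-23) = 127  (check: 727·(-11) + 63·127 = 4)
  q = 1: r = 1, s = 2 − 1·(-11) = 13, t = -23 − 1·127 = -150  (check: 727·13 + 63·(-150) = 1)
The row with r = 1 (the gcd) gives the Bezout coefficients s = 13, t = -150.
Result: 727 · (13) + 63 · (-150) = 1.

gcd(727, 63) = 1; s = 13, t = -150 (check: 727·13 + 63·(-150) = 1).


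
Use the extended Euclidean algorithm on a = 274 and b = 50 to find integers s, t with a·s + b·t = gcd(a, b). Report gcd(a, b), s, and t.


Euclidean algorithm on (274, 50) — divide until remainder is 0:
  274 = 5 · 50 + 24
  50 = 2 · 24 + 2
  24 = 12 · 2 + 0
gcd(274, 50) = 2.
Track Bezout coefficients alongside the remainders: start with r₀ = 274 = a·1 + b·0 (s = 1, t = 0) and r₁ = 50 = a·0 + b·1 (s = 0, t = 1); each new remainder r_{k+1} = r_{k-1} − q_k·r_k inherits s_{k+1} = s_{k-1} − q_k·s_k, t_{k+1} = t_{k-1} − q_k·t_k, so r_k = a·s_k + b·t_k at every step:
  q = 5: r = 24, s = 1 − 5·0 = 1, t = 0 − 5·1 = -5  (check: 274·1 + 50·(-5) = 24)
  q = 2: r = 2, s = 0 − 2·1 = -2, t = 1 − 2·(-5) = 11  (check: 274·(-2) + 50·11 = 2)
The row with r = 2 (the gcd) gives the Bezout coefficients s = -2, t = 11.
Result: 274 · (-2) + 50 · (11) = 2.

gcd(274, 50) = 2; s = -2, t = 11 (check: 274·(-2) + 50·11 = 2).


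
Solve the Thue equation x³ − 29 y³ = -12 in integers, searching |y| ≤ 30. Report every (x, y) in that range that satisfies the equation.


The equation is x³ - 29y³ = -12. For fixed y, x³ = 29·y³ − 12, so a solution requires the RHS to be a perfect cube.
Strategy: iterate y from -30 to 30, compute RHS = 29·y³ − 12, and check whether it is a (positive or negative) perfect cube.
Check small values of y:
  y = 0: RHS = -12 is not a perfect cube.
  y = 1: RHS = 17 is not a perfect cube.
  y = -1: RHS = -41 is not a perfect cube.
  y = 2: RHS = 220 is not a perfect cube.
  y = -2: RHS = -244 is not a perfect cube.
  y = 3: RHS = 771 is not a perfect cube.
  y = -3: RHS = -795 is not a perfect cube.
Continuing the search up to |y| = 30 finds no solutions either.
No (x, y) in the scanned range satisfies the equation.

No integer solutions with |y| ≤ 30.


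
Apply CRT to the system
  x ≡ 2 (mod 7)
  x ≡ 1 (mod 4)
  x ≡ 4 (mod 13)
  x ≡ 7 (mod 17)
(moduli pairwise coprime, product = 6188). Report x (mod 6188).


Product of moduli M = 7 · 4 · 13 · 17 = 6188.
Merge one congruence at a time:
  Start: x ≡ 2 (mod 7).
  Combine with x ≡ 1 (mod 4); new modulus lcm = 28.
    Write x = 2 + 7·t and substitute into x ≡ 1 (mod 4): 7·t ≡ 1 − 2 = -1 (mod 4).
    Reduce coefficients mod 4: 3·t ≡ 3 (mod 4).
    The inverse of 3 mod 4 is 3 (since 3·3 = 9 = 2·4 + 1), so t ≡ 3·3 = 9 ≡ 1 (mod 4).
    Then x = 2 + 7·1 = 9, valid modulo lcm(7, 4) = 28: x ≡ 9 (mod 28).
  Combine with x ≡ 4 (mod 13); new modulus lcm = 364.
    Write x = 9 + 28·t and substitute into x ≡ 4 (mod 13): 28·t ≡ 4 − 9 = -5 (mod 13).
    Reduce coefficients mod 13: 2·t ≡ 8 (mod 13).
    The inverse of 2 mod 13 is 7 (since 2·7 = 14 = 1·13 + 1), so t ≡ 7·8 = 56 ≡ 4 (mod 13).
    Then x = 9 + 28·4 = 121, valid modulo lcm(28, 13) = 364: x ≡ 121 (mod 364).
  Combine with x ≡ 7 (mod 17); new modulus lcm = 6188.
    Write x = 121 + 364·t and substitute into x ≡ 7 (mod 17): 364·t ≡ 7 − 121 = -114 (mod 17).
    Reduce coefficients mod 17: 7·t ≡ 5 (mod 17).
    The inverse of 7 mod 17 is 5 (since 7·5 = 35 = 2·17 + 1), so t ≡ 5·5 = 25 ≡ 8 (mod 17).
    Then x = 121 + 364·8 = 3033, valid modulo lcm(364, 17) = 6188: x ≡ 3033 (mod 6188).
Verify against each original: 3033 mod 7 = 2, 3033 mod 4 = 1, 3033 mod 13 = 4, 3033 mod 17 = 7.

x ≡ 3033 (mod 6188).


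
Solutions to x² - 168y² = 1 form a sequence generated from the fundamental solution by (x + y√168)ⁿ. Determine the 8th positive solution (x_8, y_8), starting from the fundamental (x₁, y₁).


Step 1: Find the fundamental solution (x₁, y₁) of x² - 168y² = 1.
  Expand √168 as a continued fraction. a₀ = ⌊√168⌋ = 12; iterate m_{k+1} = d_k·a_k − m_k, d_{k+1} = (168 − m_{k+1}²)/d_k, a_{k+1} = ⌊(a₀ + m_{k+1})/d_{k+1}⌋ (starting m₀ = 0, d₀ = 1), with convergents p_k = a_k·p_{k-1} + p_{k-2}, q_k = a_k·q_{k-1} + q_{k-2} (p₋₁ = 1, q₋₁ = 0):
  k = 0: a₀ = 12; p₀/q₀ = 12/1; p₀² − 168·q₀² = 144 − 168 = -24.
  k = 1: m = 12, d = 24, a = ⌊(12 + 12)/24⌋ = 1; p/q = (1·12 + 1)/(1·1 + 0) = 13/1; p² − 168·q² = 169 − 168 = 1.
  The first convergent with p² − 168·q² = 1 gives the fundamental solution (x₁, y₁) = (13, 1).
Step 2: Apply the recurrence (x_{n+1}, y_{n+1}) = (x₁x_n + 168y₁y_n, x₁y_n + y₁x_n) repeatedly.
  From (x_1, y_1) = (13, 1): x_2 = 13·13 + 168·1·1 = 337; y_2 = 13·1 + 1·13 = 26.
  From (x_2, y_2) = (337, 26): x_3 = 13·337 + 168·1·26 = 8749; y_3 = 13·26 + 1·337 = 675.
  From (x_3, y_3) = (8749, 675): x_4 = 13·8749 + 168·1·675 = 227137; y_4 = 13·675 + 1·8749 = 17524.
  From (x_4, y_4) = (227137, 17524): x_5 = 13·227137 + 168·1·17524 = 5896813; y_5 = 13·17524 + 1·227137 = 454949.
  From (x_5, y_5) = (5896813, 454949): x_6 = 13·5896813 + 168·1·454949 = 153090001; y_6 = 13·454949 + 1·5896813 = 11811150.
  From (x_6, y_6) = (153090001, 11811150): x_7 = 13·153090001 + 168·1·11811150 = 3974443213; y_7 = 13·11811150 + 1·153090001 = 306634951.
  From (x_7, y_7) = (3974443213, 306634951): x_8 = 13·3974443213 + 168·1·306634951 = 103182433537; y_8 = 13·306634951 + 1·3974443213 = 7960697576.
Step 3: Verify x_8² - 168·y_8² = 10646614590617422330369 - 10646614590617422330368 = 1 (should be 1). ✓

(x_1, y_1) = (13, 1); (x_8, y_8) = (103182433537, 7960697576).


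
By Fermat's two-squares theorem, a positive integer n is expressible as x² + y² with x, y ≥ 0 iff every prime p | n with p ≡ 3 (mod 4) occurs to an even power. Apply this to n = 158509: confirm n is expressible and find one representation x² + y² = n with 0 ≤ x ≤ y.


Step 1: Factor n = 158509 = 13 · 89 · 137.
Step 2: Check the mod-4 condition on each prime factor: 13 ≡ 1 (mod 4), exponent 1; 89 ≡ 1 (mod 4), exponent 1; 137 ≡ 1 (mod 4), exponent 1.
All primes ≡ 3 (mod 4) appear to even exponent (or don't appear), so by the two-squares theorem n IS expressible as a sum of two squares.
Step 3: Build a representation. Here n = 13 · 89 · 137 is a product of primes ≡ 1 (mod 4). Each prime p ≡ 1 (mod 4) is itself a sum of two squares; find a² by testing p − a² for a perfect square:
  13: 13 − 1² = 12, 13 − 2² = 9 = 3² ⇒ 13 = 2² + 3².
  89: 89 − 1² = 88, 89 − 2² = 85, 89 − 3² = 80, 89 − 4² = 73, 89 − 5² = 64 = 8² ⇒ 89 = 5² + 8².
  137: 137 − 1² = 136, 137 − 2² = 133, 137 − 3² = 128, 137 − 4² = 121 = 11² ⇒ 137 = 4² + 11².
  Combine using the Brahmagupta–Fibonacci identity (a² + b²)(c² + d²) = (ac − bd)² + (ad + bc)² = (ac + bd)² + (ad − bc)²:
  13 · 89 = 1157: from (2² + 3²)(5² + 8²), take (2·5 − 3·8, 2·8 + 3·5) = (10 − 24, 16 + 15) = (-14, 31); dropping signs (only squares matter) gives (14, 31); check 14² + 31² = 196 + 961 = 1157 ✓.
  1157 · 137 = 158509: from (14² + 31²)(4² + 11²), take (14·4 − 31·11, 14·11 + 31·4) = (56 − 341, 154 + 124) = (-285, 278); dropping signs (only squares matter) gives (285, 278); check 285² + 278² = 81225 + 77284 = 158509 ✓.
Step 4: Order so x ≤ y and verify: 278² + 285² = 77284 + 81225 = 158509 = n. ✓

n = 158509 = 278² + 285² (one valid representation with x ≤ y).


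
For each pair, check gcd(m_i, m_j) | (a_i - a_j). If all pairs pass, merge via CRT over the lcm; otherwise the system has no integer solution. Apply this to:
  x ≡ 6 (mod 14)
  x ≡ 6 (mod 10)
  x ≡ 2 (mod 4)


Moduli 14, 10, 4 are not pairwise coprime, so CRT works modulo lcm(m_i) when all pairwise compatibility conditions hold.
Pairwise compatibility: gcd(m_i, m_j) must divide a_i - a_j for every pair.
Merge one congruence at a time:
  Start: x ≡ 6 (mod 14).
  Combine with x ≡ 6 (mod 10): gcd(14, 10) = 2; 6 - 6 = 0, which IS divisible by 2, so compatible.
    Write x = 6 + 14·t and substitute into x ≡ 6 (mod 10): 14·t ≡ 6 − 6 = 0 (mod 10).
    Divide the congruence (and modulus) by g = 2: 7·t ≡ 0 (mod 5).
    Reduce coefficients mod 5: 2·t ≡ 0 (mod 5).
    The inverse of 2 mod 5 is 3 (since 2·3 = 6 = 1·5 + 1), so t ≡ 3·0 = 0 ≡ 0 (mod 5).
    Then x = 6 + 14·0 = 6, valid modulo lcm(14, 10) = 70: x ≡ 6 (mod 70).
  Combine with x ≡ 2 (mod 4): gcd(70, 4) = 2; 2 - 6 = -4, which IS divisible by 2, so compatible.
    Write x = 6 + 70·t and substitute into x ≡ 2 (mod 4): 70·t ≡ 2 − 6 = -4 (mod 4).
    Divide the congruence (and modulus) by g = 2: 35·t ≡ -2 (mod 2).
    Reduce coefficients mod 2: 1·t ≡ 0 (mod 2).
    So t ≡ 0 (mod 2).
    Then x = 6 + 70·0 = 6, valid modulo lcm(70, 4) = 140: x ≡ 6 (mod 140).
Verify: 6 mod 14 = 6, 6 mod 10 = 6, 6 mod 4 = 2.

x ≡ 6 (mod 140).


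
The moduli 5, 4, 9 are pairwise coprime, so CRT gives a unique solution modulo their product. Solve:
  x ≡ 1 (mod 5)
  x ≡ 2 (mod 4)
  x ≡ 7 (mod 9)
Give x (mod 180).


Moduli 5, 4, 9 are pairwise coprime; by CRT there is a unique solution modulo M = 5 · 4 · 9 = 180.
Solve pairwise, accumulating the modulus:
  Start with x ≡ 1 (mod 5).
  Combine with x ≡ 2 (mod 4): since gcd(5, 4) = 1, we get a unique residue mod 20.
    Write x = 1 + 5·t and substitute into x ≡ 2 (mod 4): 5·t ≡ 2 − 1 = 1 (mod 4).
    Reduce coefficients mod 4: 1·t ≡ 1 (mod 4).
    So t ≡ 1 (mod 4).
    Then x = 1 + 5·1 = 6, valid modulo lcm(5, 4) = 20: x ≡ 6 (mod 20).
  Combine with x ≡ 7 (mod 9): since gcd(20, 9) = 1, we get a unique residue mod 180.
    Write x = 6 + 20·t and substitute into x ≡ 7 (mod 9): 20·t ≡ 7 − 6 = 1 (mod 9).
    Reduce coefficients mod 9: 2·t ≡ 1 (mod 9).
    The inverse of 2 mod 9 is 5 (since 2·5 = 10 = 1·9 + 1), so t ≡ 5·1 = 5 ≡ 5 (mod 9).
    Then x = 6 + 20·5 = 106, valid modulo lcm(20, 9) = 180: x ≡ 106 (mod 180).
Verify: 106 mod 5 = 1 ✓, 106 mod 4 = 2 ✓, 106 mod 9 = 7 ✓.

x ≡ 106 (mod 180).


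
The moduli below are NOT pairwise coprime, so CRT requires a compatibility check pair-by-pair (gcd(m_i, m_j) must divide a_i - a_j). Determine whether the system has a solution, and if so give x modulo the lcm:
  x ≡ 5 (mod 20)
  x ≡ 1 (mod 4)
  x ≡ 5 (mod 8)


Moduli 20, 4, 8 are not pairwise coprime, so CRT works modulo lcm(m_i) when all pairwise compatibility conditions hold.
Pairwise compatibility: gcd(m_i, m_j) must divide a_i - a_j for every pair.
Merge one congruence at a time:
  Start: x ≡ 5 (mod 20).
  Combine with x ≡ 1 (mod 4): gcd(20, 4) = 4; 1 - 5 = -4, which IS divisible by 4, so compatible.
    Write x = 5 + 20·t and substitute into x ≡ 1 (mod 4): 20·t ≡ 1 − 5 = -4 (mod 4).
    Divide the congruence (and modulus) by g = 4: 5·t ≡ -1 (mod 1).
    Modulo 1 every t works; take t = 0.
    Then x = 5 + 20·0 = 5, valid modulo lcm(20, 4) = 20: x ≡ 5 (mod 20).
  Combine with x ≡ 5 (mod 8): gcd(20, 8) = 4; 5 - 5 = 0, which IS divisible by 4, so compatible.
    Write x = 5 + 20·t and substitute into x ≡ 5 (mod 8): 20·t ≡ 5 − 5 = 0 (mod 8).
    Divide the congruence (and modulus) by g = 4: 5·t ≡ 0 (mod 2).
    Reduce coefficients mod 2: 1·t ≡ 0 (mod 2).
    So t ≡ 0 (mod 2).
    Then x = 5 + 20·0 = 5, valid modulo lcm(20, 8) = 40: x ≡ 5 (mod 40).
Verify: 5 mod 20 = 5, 5 mod 4 = 1, 5 mod 8 = 5.

x ≡ 5 (mod 40).


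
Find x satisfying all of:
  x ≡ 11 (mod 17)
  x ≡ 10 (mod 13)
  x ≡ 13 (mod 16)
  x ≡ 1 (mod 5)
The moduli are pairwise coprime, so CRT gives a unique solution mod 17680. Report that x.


Product of moduli M = 17 · 13 · 16 · 5 = 17680.
Merge one congruence at a time:
  Start: x ≡ 11 (mod 17).
  Combine with x ≡ 10 (mod 13); new modulus lcm = 221.
    Write x = 11 + 17·t and substitute into x ≡ 10 (mod 13): 17·t ≡ 10 − 11 = -1 (mod 13).
    Reduce coefficients mod 13: 4·t ≡ 12 (mod 13).
    The inverse of 4 mod 13 is 10 (since 4·10 = 40 = 3·13 + 1), so t ≡ 10·12 = 120 ≡ 3 (mod 13).
    Then x = 11 + 17·3 = 62, valid modulo lcm(17, 13) = 221: x ≡ 62 (mod 221).
  Combine with x ≡ 13 (mod 16); new modulus lcm = 3536.
    Write x = 62 + 221·t and substitute into x ≡ 13 (mod 16): 221·t ≡ 13 − 62 = -49 (mod 16).
    Reduce coefficients mod 16: 13·t ≡ 15 (mod 16).
    The inverse of 13 mod 16 is 5 (since 13·5 = 65 = 4·16 + 1), so t ≡ 5·15 = 75 ≡ 11 (mod 16).
    Then x = 62 + 221·11 = 2493, valid modulo lcm(221, 16) = 3536: x ≡ 2493 (mod 3536).
  Combine with x ≡ 1 (mod 5); new modulus lcm = 17680.
    Write x = 2493 + 3536·t and substitute into x ≡ 1 (mod 5): 3536·t ≡ 1 − 2493 = -2492 (mod 5).
    Reduce coefficients mod 5: 1·t ≡ 3 (mod 5).
    So t ≡ 3 (mod 5).
    Then x = 2493 + 3536·3 = 13101, valid modulo lcm(3536, 5) = 17680: x ≡ 13101 (mod 17680).
Verify against each original: 13101 mod 17 = 11, 13101 mod 13 = 10, 13101 mod 16 = 13, 13101 mod 5 = 1.

x ≡ 13101 (mod 17680).


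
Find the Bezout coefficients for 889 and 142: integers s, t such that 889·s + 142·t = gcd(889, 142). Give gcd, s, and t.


Euclidean algorithm on (889, 142) — divide until remainder is 0:
  889 = 6 · 142 + 37
  142 = 3 · 37 + 31
  37 = 1 · 31 + 6
  31 = 5 · 6 + 1
  6 = 6 · 1 + 0
gcd(889, 142) = 1.
Track Bezout coefficients alongside the remainders: start with r₀ = 889 = a·1 + b·0 (s = 1, t = 0) and r₁ = 142 = a·0 + b·1 (s = 0, t = 1); each new remainder r_{k+1} = r_{k-1} − q_k·r_k inherits s_{k+1} = s_{k-1} − q_k·s_k, t_{k+1} = t_{k-1} − q_k·t_k, so r_k = a·s_k + b·t_k at every step:
  q = 6: r = 37, s = 1 − 6·0 = 1, t = 0 − 6·1 = -6  (check: 889·1 + 142·(-6) = 37)
  q = 3: r = 31, s = 0 − 3·1 = -3, t = 1 − 3·(-6) = 19  (check: 889·(-3) + 142·19 = 31)
  q = 1: r = 6, s = 1 − 1·(-3) = 4, t = -6 − 1·19 = -25  (check: 889·4 + 142·(-25) = 6)
  q = 5: r = 1, s = -3 − 5·4 = -23, t = 19 − 5·(-25) = 144  (check: 889·(-23) + 142·144 = 1)
The row with r = 1 (the gcd) gives the Bezout coefficients s = -23, t = 144.
Result: 889 · (-23) + 142 · (144) = 1.

gcd(889, 142) = 1; s = -23, t = 144 (check: 889·(-23) + 142·144 = 1).


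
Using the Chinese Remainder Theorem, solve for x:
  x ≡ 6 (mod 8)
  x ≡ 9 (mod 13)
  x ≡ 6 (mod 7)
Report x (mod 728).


Moduli 8, 13, 7 are pairwise coprime; by CRT there is a unique solution modulo M = 8 · 13 · 7 = 728.
Solve pairwise, accumulating the modulus:
  Start with x ≡ 6 (mod 8).
  Combine with x ≡ 9 (mod 13): since gcd(8, 13) = 1, we get a unique residue mod 104.
    Write x = 6 + 8·t and substitute into x ≡ 9 (mod 13): 8·t ≡ 9 − 6 = 3 (mod 13).
    The inverse of 8 mod 13 is 5 (since 8·5 = 40 = 3·13 + 1), so t ≡ 5·3 = 15 ≡ 2 (mod 13).
    Then x = 6 + 8·2 = 22, valid modulo lcm(8, 13) = 104: x ≡ 22 (mod 104).
  Combine with x ≡ 6 (mod 7): since gcd(104, 7) = 1, we get a unique residue mod 728.
    Write x = 22 + 104·t and substitute into x ≡ 6 (mod 7): 104·t ≡ 6 − 22 = -16 (mod 7).
    Reduce coefficients mod 7: 6·t ≡ 5 (mod 7).
    The inverse of 6 mod 7 is 6 (since 6·6 = 36 = 5·7 + 1), so t ≡ 6·5 = 30 ≡ 2 (mod 7).
    Then x = 22 + 104·2 = 230, valid modulo lcm(104, 7) = 728: x ≡ 230 (mod 728).
Verify: 230 mod 8 = 6 ✓, 230 mod 13 = 9 ✓, 230 mod 7 = 6 ✓.

x ≡ 230 (mod 728).


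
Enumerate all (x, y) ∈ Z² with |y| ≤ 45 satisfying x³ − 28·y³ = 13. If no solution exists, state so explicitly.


The equation is x³ - 28y³ = 13. For fixed y, x³ = 28·y³ + 13, so a solution requires the RHS to be a perfect cube.
Strategy: iterate y from -45 to 45, compute RHS = 28·y³ + 13, and check whether it is a (positive or negative) perfect cube.
Check small values of y:
  y = 0: RHS = 13 is not a perfect cube.
  y = 1: RHS = 41 is not a perfect cube.
  y = -1: RHS = -15 is not a perfect cube.
  y = 2: RHS = 237 is not a perfect cube.
  y = -2: RHS = -211 is not a perfect cube.
  y = 3: RHS = 769 is not a perfect cube.
  y = -3: RHS = -743 is not a perfect cube.
Continuing the search up to |y| = 45 finds no solutions either.
No (x, y) in the scanned range satisfies the equation.

No integer solutions with |y| ≤ 45.


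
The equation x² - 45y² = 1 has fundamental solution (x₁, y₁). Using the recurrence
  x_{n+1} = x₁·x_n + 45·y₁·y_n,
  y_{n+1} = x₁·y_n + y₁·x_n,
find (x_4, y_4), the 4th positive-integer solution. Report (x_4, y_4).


Step 1: Find the fundamental solution (x₁, y₁) of x² - 45y² = 1.
  Expand √45 as a continued fraction. a₀ = ⌊√45⌋ = 6; iterate m_{k+1} = d_k·a_k − m_k, d_{k+1} = (45 − m_{k+1}²)/d_k, a_{k+1} = ⌊(a₀ + m_{k+1})/d_{k+1}⌋ (starting m₀ = 0, d₀ = 1), with convergents p_k = a_k·p_{k-1} + p_{k-2}, q_k = a_k·q_{k-1} + q_{k-2} (p₋₁ = 1, q₋₁ = 0):
  k = 0: a₀ = 6; p₀/q₀ = 6/1; p₀² − 45·q₀² = 36 − 45 = -9.
  k = 1: m = 6, d = 9, a = ⌊(6 + 6)/9⌋ = 1; p/q = (1·6 + 1)/(1·1 + 0) = 7/1; p² − 45·q² = 49 − 45 = 4.
  k = 2: m = 3, d = 4, a = ⌊(6 + 3)/4⌋ = 2; p/q = (2·7 + 6)/(2·1 + 1) = 20/3; p² − 45·q² = 400 − 405 = -5.
  k = 3: m = 5, d = 5, a = ⌊(6 + 5)/5⌋ = 2; p/q = (2·20 + 7)/(2·3 + 1) = 47/7; p² − 45·q² = 2209 − 2205 = 4.
  k = 4: m = 5, d = 4, a = ⌊(6 + 5)/4⌋ = 2; p/q = (2·47 + 20)/(2·7 + 3) = 114/17; p² − 45·q² = 12996 − 13005 = -9.
  k = 5: m = 3, d = 9, a = ⌊(6 + 3)/9⌋ = 1; p/q = (1·114 + 47)/(1·17 + 7) = 161/24; p² − 45·q² = 25921 − 25920 = 1.
  The first convergent with p² − 45·q² = 1 gives the fundamental solution (x₁, y₁) = (161, 24).
Step 2: Apply the recurrence (x_{n+1}, y_{n+1}) = (x₁x_n + 45y₁y_n, x₁y_n + y₁x_n) repeatedly.
  From (x_1, y_1) = (161, 24): x_2 = 161·161 + 45·24·24 = 51841; y_2 = 161·24 + 24·161 = 7728.
  From (x_2, y_2) = (51841, 7728): x_3 = 161·51841 + 45·24·7728 = 16692641; y_3 = 161·7728 + 24·51841 = 2488392.
  From (x_3, y_3) = (16692641, 2488392): x_4 = 161·16692641 + 45·24·2488392 = 5374978561; y_4 = 161·2488392 + 24·16692641 = 801254496.
Step 3: Verify x_4² - 45·y_4² = 28890394531209630721 - 28890394531209630720 = 1 (should be 1). ✓

(x_1, y_1) = (161, 24); (x_4, y_4) = (5374978561, 801254496).


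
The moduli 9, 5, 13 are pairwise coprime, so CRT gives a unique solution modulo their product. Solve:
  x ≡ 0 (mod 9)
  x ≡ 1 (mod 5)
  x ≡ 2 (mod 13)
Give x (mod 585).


Moduli 9, 5, 13 are pairwise coprime; by CRT there is a unique solution modulo M = 9 · 5 · 13 = 585.
Solve pairwise, accumulating the modulus:
  Start with x ≡ 0 (mod 9).
  Combine with x ≡ 1 (mod 5): since gcd(9, 5) = 1, we get a unique residue mod 45.
    Write x = 0 + 9·t and substitute into x ≡ 1 (mod 5): 9·t ≡ 1 − 0 = 1 (mod 5).
    Reduce coefficients mod 5: 4·t ≡ 1 (mod 5).
    The inverse of 4 mod 5 is 4 (since 4·4 = 16 = 3·5 + 1), so t ≡ 4·1 = 4 ≡ 4 (mod 5).
    Then x = 0 + 9·4 = 36, valid modulo lcm(9, 5) = 45: x ≡ 36 (mod 45).
  Combine with x ≡ 2 (mod 13): since gcd(45, 13) = 1, we get a unique residue mod 585.
    Write x = 36 + 45·t and substitute into x ≡ 2 (mod 13): 45·t ≡ 2 − 36 = -34 (mod 13).
    Reduce coefficients mod 13: 6·t ≡ 5 (mod 13).
    The inverse of 6 mod 13 is 11 (since 6·11 = 66 = 5·13 + 1), so t ≡ 11·5 = 55 ≡ 3 (mod 13).
    Then x = 36 + 45·3 = 171, valid modulo lcm(45, 13) = 585: x ≡ 171 (mod 585).
Verify: 171 mod 9 = 0 ✓, 171 mod 5 = 1 ✓, 171 mod 13 = 2 ✓.

x ≡ 171 (mod 585).


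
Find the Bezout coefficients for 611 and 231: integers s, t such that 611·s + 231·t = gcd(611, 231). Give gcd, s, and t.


Euclidean algorithm on (611, 231) — divide until remainder is 0:
  611 = 2 · 231 + 149
  231 = 1 · 149 + 82
  149 = 1 · 82 + 67
  82 = 1 · 67 + 15
  67 = 4 · 15 + 7
  15 = 2 · 7 + 1
  7 = 7 · 1 + 0
gcd(611, 231) = 1.
Track Bezout coefficients alongside the remainders: start with r₀ = 611 = a·1 + b·0 (s = 1, t = 0) and r₁ = 231 = a·0 + b·1 (s = 0, t = 1); each new remainder r_{k+1} = r_{k-1} − q_k·r_k inherits s_{k+1} = s_{k-1} − q_k·s_k, t_{k+1} = t_{k-1} − q_k·t_k, so r_k = a·s_k + b·t_k at every step:
  q = 2: r = 149, s = 1 − 2·0 = 1, t = 0 − 2·1 = -2  (check: 611·1 + 231·(-2) = 149)
  q = 1: r = 82, s = 0 − 1·1 = -1, t = 1 − 1·(-2) = 3  (check: 611·(-1) + 231·3 = 82)
  q = 1: r = 67, s = 1 − 1·(-1) = 2, t = -2 − 1·3 = -5  (check: 611·2 + 231·(-5) = 67)
  q = 1: r = 15, s = -1 − 1·2 = -3, t = 3 − 1·(-5) = 8  (check: 611·(-3) + 231·8 = 15)
  q = 4: r = 7, s = 2 − 4·(-3) = 14, t = -5 − 4·8 = -37  (check: 611·14 + 231·(-37) = 7)
  q = 2: r = 1, s = -3 − 2·14 = -31, t = 8 − 2·(-37) = 82  (check: 611·(-31) + 231·82 = 1)
The row with r = 1 (the gcd) gives the Bezout coefficients s = -31, t = 82.
Result: 611 · (-31) + 231 · (82) = 1.

gcd(611, 231) = 1; s = -31, t = 82 (check: 611·(-31) + 231·82 = 1).


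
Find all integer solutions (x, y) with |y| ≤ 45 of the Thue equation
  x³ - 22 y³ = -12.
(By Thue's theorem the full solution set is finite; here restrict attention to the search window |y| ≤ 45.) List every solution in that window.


The equation is x³ - 22y³ = -12. For fixed y, x³ = 22·y³ − 12, so a solution requires the RHS to be a perfect cube.
Strategy: iterate y from -45 to 45, compute RHS = 22·y³ − 12, and check whether it is a (positive or negative) perfect cube.
Check small values of y:
  y = 0: RHS = -12 is not a perfect cube.
  y = 1: RHS = 10 is not a perfect cube.
  y = -1: RHS = -34 is not a perfect cube.
  y = 2: RHS = 164 is not a perfect cube.
  y = -2: RHS = -188 is not a perfect cube.
  y = 3: RHS = 582 is not a perfect cube.
  y = -3: RHS = -606 is not a perfect cube.
Continuing the search up to |y| = 45 finds no solutions either.
No (x, y) in the scanned range satisfies the equation.

No integer solutions with |y| ≤ 45.


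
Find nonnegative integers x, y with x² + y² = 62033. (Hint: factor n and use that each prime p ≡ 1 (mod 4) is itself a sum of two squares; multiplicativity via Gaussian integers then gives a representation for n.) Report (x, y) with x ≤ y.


Step 1: Factor n = 62033 = 17 · 41 · 89.
Step 2: Check the mod-4 condition on each prime factor: 17 ≡ 1 (mod 4), exponent 1; 41 ≡ 1 (mod 4), exponent 1; 89 ≡ 1 (mod 4), exponent 1.
All primes ≡ 3 (mod 4) appear to even exponent (or don't appear), so by the two-squares theorem n IS expressible as a sum of two squares.
Step 3: Build a representation. Here n = 17 · 41 · 89 is a product of primes ≡ 1 (mod 4). Each prime p ≡ 1 (mod 4) is itself a sum of two squares; find a² by testing p − a² for a perfect square:
  17: 17 − 1² = 16 = 4² ⇒ 17 = 1² + 4².
  41: 41 − 1² = 40, 41 − 2² = 37, 41 − 3² = 32, 41 − 4² = 25 = 5² ⇒ 41 = 4² + 5².
  89: 89 − 1² = 88, 89 − 2² = 85, 89 − 3² = 80, 89 − 4² = 73, 89 − 5² = 64 = 8² ⇒ 89 = 5² + 8².
  Combine using the Brahmagupta–Fibonacci identity (a² + b²)(c² + d²) = (ac − bd)² + (ad + bc)² = (ac + bd)² + (ad − bc)²:
  17 · 41 = 697: from (1² + 4²)(4² + 5²), take (1·4 − 4·5, 1·5 + 4·4) = (4 − 20, 5 + 16) = (-16, 21); dropping signs (only squares matter) gives (16, 21); check 16² + 21² = 256 + 441 = 697 ✓.
  697 · 89 = 62033: from (16² + 21²)(5² + 8²), take (16·5 − 21·8, 16·8 + 21·5) = (80 − 168, 128 + 105) = (-88, 233); dropping signs (only squares matter) gives (88, 233); check 88² + 233² = 7744 + 54289 = 62033 ✓.
Step 4: Order so x ≤ y and verify: 88² + 233² = 7744 + 54289 = 62033 = n. ✓

n = 62033 = 88² + 233² (one valid representation with x ≤ y).


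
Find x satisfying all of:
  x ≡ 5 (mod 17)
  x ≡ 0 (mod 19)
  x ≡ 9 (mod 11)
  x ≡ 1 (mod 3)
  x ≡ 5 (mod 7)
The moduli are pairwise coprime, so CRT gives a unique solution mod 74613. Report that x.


Product of moduli M = 17 · 19 · 11 · 3 · 7 = 74613.
Merge one congruence at a time:
  Start: x ≡ 5 (mod 17).
  Combine with x ≡ 0 (mod 19); new modulus lcm = 323.
    Write x = 5 + 17·t and substitute into x ≡ 0 (mod 19): 17·t ≡ 0 − 5 = -5 (mod 19).
    Reduce coefficients mod 19: 17·t ≡ 14 (mod 19).
    The inverse of 17 mod 19 is 9 (since 17·9 = 153 = 8·19 + 1), so t ≡ 9·14 = 126 ≡ 12 (mod 19).
    Then x = 5 + 17·12 = 209, valid modulo lcm(17, 19) = 323: x ≡ 209 (mod 323).
  Combine with x ≡ 9 (mod 11); new modulus lcm = 3553.
    Write x = 209 + 323·t and substitute into x ≡ 9 (mod 11): 323·t ≡ 9 − 209 = -200 (mod 11).
    Reduce coefficients mod 11: 4·t ≡ 9 (mod 11).
    The inverse of 4 mod 11 is 3 (since 4·3 = 12 = 1·11 + 1), so t ≡ 3·9 = 27 ≡ 5 (mod 11).
    Then x = 209 + 323·5 = 1824, valid modulo lcm(323, 11) = 3553: x ≡ 1824 (mod 3553).
  Combine with x ≡ 1 (mod 3); new modulus lcm = 10659.
    Write x = 1824 + 3553·t and substitute into x ≡ 1 (mod 3): 3553·t ≡ 1 − 1824 = -1823 (mod 3).
    Reduce coefficients mod 3: 1·t ≡ 1 (mod 3).
    So t ≡ 1 (mod 3).
    Then x = 1824 + 3553·1 = 5377, valid modulo lcm(3553, 3) = 10659: x ≡ 5377 (mod 10659).
  Combine with x ≡ 5 (mod 7); new modulus lcm = 74613.
    Write x = 5377 + 10659·t and substitute into x ≡ 5 (mod 7): 10659·t ≡ 5 − 5377 = -5372 (mod 7).
    Reduce coefficients mod 7: 5·t ≡ 4 (mod 7).
    The inverse of 5 mod 7 is 3 (since 5·3 = 15 = 2·7 + 1), so t ≡ 3·4 = 12 ≡ 5 (mod 7).
    Then x = 5377 + 10659·5 = 58672, valid modulo lcm(10659, 7) = 74613: x ≡ 58672 (mod 74613).
Verify against each original: 58672 mod 17 = 5, 58672 mod 19 = 0, 58672 mod 11 = 9, 58672 mod 3 = 1, 58672 mod 7 = 5.

x ≡ 58672 (mod 74613).


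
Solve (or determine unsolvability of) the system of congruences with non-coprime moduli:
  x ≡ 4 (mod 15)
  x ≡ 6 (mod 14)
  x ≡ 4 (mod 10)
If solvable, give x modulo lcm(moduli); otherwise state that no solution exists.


Moduli 15, 14, 10 are not pairwise coprime, so CRT works modulo lcm(m_i) when all pairwise compatibility conditions hold.
Pairwise compatibility: gcd(m_i, m_j) must divide a_i - a_j for every pair.
Merge one congruence at a time:
  Start: x ≡ 4 (mod 15).
  Combine with x ≡ 6 (mod 14): gcd(15, 14) = 1; 6 - 4 = 2, which IS divisible by 1, so compatible.
    Write x = 4 + 15·t and substitute into x ≡ 6 (mod 14): 15·t ≡ 6 − 4 = 2 (mod 14).
    Reduce coefficients mod 14: 1·t ≡ 2 (mod 14).
    So t ≡ 2 (mod 14).
    Then x = 4 + 15·2 = 34, valid modulo lcm(15, 14) = 210: x ≡ 34 (mod 210).
  Combine with x ≡ 4 (mod 10): gcd(210, 10) = 10; 4 - 34 = -30, which IS divisible by 10, so compatible.
    Write x = 34 + 210·t and substitute into x ≡ 4 (mod 10): 210·t ≡ 4 − 34 = -30 (mod 10).
    Divide the congruence (and modulus) by g = 10: 21·t ≡ -3 (mod 1).
    Modulo 1 every t works; take t = 0.
    Then x = 34 + 210·0 = 34, valid modulo lcm(210, 10) = 210: x ≡ 34 (mod 210).
Verify: 34 mod 15 = 4, 34 mod 14 = 6, 34 mod 10 = 4.

x ≡ 34 (mod 210).


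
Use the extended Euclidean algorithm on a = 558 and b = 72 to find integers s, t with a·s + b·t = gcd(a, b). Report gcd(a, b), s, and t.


Euclidean algorithm on (558, 72) — divide until remainder is 0:
  558 = 7 · 72 + 54
  72 = 1 · 54 + 18
  54 = 3 · 18 + 0
gcd(558, 72) = 18.
Track Bezout coefficients alongside the remainders: start with r₀ = 558 = a·1 + b·0 (s = 1, t = 0) and r₁ = 72 = a·0 + b·1 (s = 0, t = 1); each new remainder r_{k+1} = r_{k-1} − q_k·r_k inherits s_{k+1} = s_{k-1} − q_k·s_k, t_{k+1} = t_{k-1} − q_k·t_k, so r_k = a·s_k + b·t_k at every step:
  q = 7: r = 54, s = 1 − 7·0 = 1, t = 0 − 7·1 = -7  (check: 558·1 + 72·(-7) = 54)
  q = 1: r = 18, s = 0 − 1·1 = -1, t = 1 − 1·(-7) = 8  (check: 558·(-1) + 72·8 = 18)
The row with r = 18 (the gcd) gives the Bezout coefficients s = -1, t = 8.
Result: 558 · (-1) + 72 · (8) = 18.

gcd(558, 72) = 18; s = -1, t = 8 (check: 558·(-1) + 72·8 = 18).


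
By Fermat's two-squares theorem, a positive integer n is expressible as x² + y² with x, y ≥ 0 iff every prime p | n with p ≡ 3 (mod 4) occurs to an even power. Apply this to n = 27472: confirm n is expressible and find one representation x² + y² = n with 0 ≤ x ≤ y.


Step 1: Factor n = 27472 = 2^4 · 17 · 101.
Step 2: Check the mod-4 condition on each prime factor: 2 = 2 (special); 17 ≡ 1 (mod 4), exponent 1; 101 ≡ 1 (mod 4), exponent 1.
All primes ≡ 3 (mod 4) appear to even exponent (or don't appear), so by the two-squares theorem n IS expressible as a sum of two squares.
Step 3: Build a representation. Group n = k² · m with k = 4 and m = 17 · 101 = 1717 (a product of primes ≡ 1 (mod 4)); a representation of m scales to one of n via (k·x)² + (k·y)² = k²(x² + y²). Each prime p ≡ 1 (mod 4) is itself a sum of two squares; find a² by testing p − a² for a perfect square:
  17: 17 − 1² = 16 = 4² ⇒ 17 = 1² + 4².
  101: 101 − 1² = 100 = 10² ⇒ 101 = 1² + 10².
  Combine using the Brahmagupta–Fibonacci identity (a² + b²)(c² + d²) = (ac − bd)² + (ad + bc)² = (ac + bd)² + (ad − bc)²:
  17 · 101 = 1717: from (1² + 4²)(1² + 10²), take (1·1 − 4·10, 1·10 + 4·1) = (1 − 40, 10 + 4) = (-39, 14); dropping signs (only squares matter) gives (39, 14); check 39² + 14² = 1521 + 196 = 1717 ✓.
  Scale by k = 4: (4·39, 4·14) = (156, 56).
Step 4: Order so x ≤ y and verify: 56² + 156² = 3136 + 24336 = 27472 = n. ✓

n = 27472 = 56² + 156² (one valid representation with x ≤ y).


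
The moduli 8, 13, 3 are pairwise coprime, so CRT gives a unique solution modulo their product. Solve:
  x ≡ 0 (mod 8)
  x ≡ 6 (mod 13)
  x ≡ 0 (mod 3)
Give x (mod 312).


Moduli 8, 13, 3 are pairwise coprime; by CRT there is a unique solution modulo M = 8 · 13 · 3 = 312.
Solve pairwise, accumulating the modulus:
  Start with x ≡ 0 (mod 8).
  Combine with x ≡ 6 (mod 13): since gcd(8, 13) = 1, we get a unique residue mod 104.
    Write x = 0 + 8·t and substitute into x ≡ 6 (mod 13): 8·t ≡ 6 − 0 = 6 (mod 13).
    The inverse of 8 mod 13 is 5 (since 8·5 = 40 = 3·13 + 1), so t ≡ 5·6 = 30 ≡ 4 (mod 13).
    Then x = 0 + 8·4 = 32, valid modulo lcm(8, 13) = 104: x ≡ 32 (mod 104).
  Combine with x ≡ 0 (mod 3): since gcd(104, 3) = 1, we get a unique residue mod 312.
    Write x = 32 + 104·t and substitute into x ≡ 0 (mod 3): 104·t ≡ 0 − 32 = -32 (mod 3).
    Reduce coefficients mod 3: 2·t ≡ 1 (mod 3).
    The inverse of 2 mod 3 is 2 (since 2·2 = 4 = 1·3 + 1), so t ≡ 2·1 = 2 ≡ 2 (mod 3).
    Then x = 32 + 104·2 = 240, valid modulo lcm(104, 3) = 312: x ≡ 240 (mod 312).
Verify: 240 mod 8 = 0 ✓, 240 mod 13 = 6 ✓, 240 mod 3 = 0 ✓.

x ≡ 240 (mod 312).


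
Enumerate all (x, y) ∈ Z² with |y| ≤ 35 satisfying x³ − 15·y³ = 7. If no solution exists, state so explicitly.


The equation is x³ - 15y³ = 7. For fixed y, x³ = 15·y³ + 7, so a solution requires the RHS to be a perfect cube.
Strategy: iterate y from -35 to 35, compute RHS = 15·y³ + 7, and check whether it is a (positive or negative) perfect cube.
Check small values of y:
  y = 0: RHS = 7 is not a perfect cube.
  y = 1: RHS = 22 is not a perfect cube.
  y = -1: RHS = -8 = (-2)³ ⇒ x = -2 works.
  y = 2: RHS = 127 is not a perfect cube.
  y = -2: RHS = -113 is not a perfect cube.
  y = 3: RHS = 412 is not a perfect cube.
  y = -3: RHS = -398 is not a perfect cube.
Continuing the search up to |y| = 35 finds no further solutions beyond those listed.
Collected solutions: (-2, -1).

Solutions (with |y| ≤ 35): (-2, -1).


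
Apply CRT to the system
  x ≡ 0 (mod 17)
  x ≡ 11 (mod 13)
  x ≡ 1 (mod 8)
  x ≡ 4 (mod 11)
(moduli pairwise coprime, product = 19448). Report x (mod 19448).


Product of moduli M = 17 · 13 · 8 · 11 = 19448.
Merge one congruence at a time:
  Start: x ≡ 0 (mod 17).
  Combine with x ≡ 11 (mod 13); new modulus lcm = 221.
    Write x = 0 + 17·t and substitute into x ≡ 11 (mod 13): 17·t ≡ 11 − 0 = 11 (mod 13).
    Reduce coefficients mod 13: 4·t ≡ 11 (mod 13).
    The inverse of 4 mod 13 is 10 (since 4·10 = 40 = 3·13 + 1), so t ≡ 10·11 = 110 ≡ 6 (mod 13).
    Then x = 0 + 17·6 = 102, valid modulo lcm(17, 13) = 221: x ≡ 102 (mod 221).
  Combine with x ≡ 1 (mod 8); new modulus lcm = 1768.
    Write x = 102 + 221·t and substitute into x ≡ 1 (mod 8): 221·t ≡ 1 − 102 = -101 (mod 8).
    Reduce coefficients mod 8: 5·t ≡ 3 (mod 8).
    The inverse of 5 mod 8 is 5 (since 5·5 = 25 = 3·8 + 1), so t ≡ 5·3 = 15 ≡ 7 (mod 8).
    Then x = 102 + 221·7 = 1649, valid modulo lcm(221, 8) = 1768: x ≡ 1649 (mod 1768).
  Combine with x ≡ 4 (mod 11); new modulus lcm = 19448.
    Write x = 1649 + 1768·t and substitute into x ≡ 4 (mod 11): 1768·t ≡ 4 − 1649 = -1645 (mod 11).
    Reduce coefficients mod 11: 8·t ≡ 5 (mod 11).
    The inverse of 8 mod 11 is 7 (since 8·7 = 56 = 5·11 + 1), so t ≡ 7·5 = 35 ≡ 2 (mod 11).
    Then x = 1649 + 1768·2 = 5185, valid modulo lcm(1768, 11) = 19448: x ≡ 5185 (mod 19448).
Verify against each original: 5185 mod 17 = 0, 5185 mod 13 = 11, 5185 mod 8 = 1, 5185 mod 11 = 4.

x ≡ 5185 (mod 19448).
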